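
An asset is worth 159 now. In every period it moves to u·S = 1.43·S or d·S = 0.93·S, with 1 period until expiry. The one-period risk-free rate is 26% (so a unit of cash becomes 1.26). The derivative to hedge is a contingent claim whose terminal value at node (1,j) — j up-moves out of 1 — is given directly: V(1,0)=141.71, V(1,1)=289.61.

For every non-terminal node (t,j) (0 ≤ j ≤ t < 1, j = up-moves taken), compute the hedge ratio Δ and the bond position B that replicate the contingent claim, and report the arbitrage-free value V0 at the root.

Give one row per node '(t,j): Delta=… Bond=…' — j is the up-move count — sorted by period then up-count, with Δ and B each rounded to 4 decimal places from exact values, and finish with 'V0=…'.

(0,0): Delta=1.8604 Bond=-105.8603
V0=189.9397

The replicating-portfolio and risk-neutral prices coincide; use p* = (1.26−0.93)/(1.43−0.93) = 0.6600 for the latter.
Terminal payoffs: V(1,0)=141.7100, V(1,1)=289.6100
  t=0,j=0: stock 159.0000 → up 227.3700 (V=289.6100), down 147.8700 (V=141.7100). Price 189.9397; hedge Δ=1.8604, bond B=-105.8603.
Root portfolio cost Δ·159+B reproduces V0=189.9397.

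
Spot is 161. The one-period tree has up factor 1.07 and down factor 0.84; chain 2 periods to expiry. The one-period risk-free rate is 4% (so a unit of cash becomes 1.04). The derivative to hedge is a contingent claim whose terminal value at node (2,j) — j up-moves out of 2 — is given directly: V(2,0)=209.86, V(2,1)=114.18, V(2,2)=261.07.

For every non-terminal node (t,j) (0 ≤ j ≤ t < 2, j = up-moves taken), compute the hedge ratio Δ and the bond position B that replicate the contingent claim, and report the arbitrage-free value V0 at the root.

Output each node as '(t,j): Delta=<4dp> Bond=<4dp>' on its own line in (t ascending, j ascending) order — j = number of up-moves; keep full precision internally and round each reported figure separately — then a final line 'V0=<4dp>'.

(0,0): Delta=2.9926 Bond=-272.0549
(1,0): Delta=-3.0760 Bond=537.7885
(1,1): Delta=3.7073 Bond=-406.0460
V0=209.7613

Risk-neutral probability p* = (R−d)/(u−d) = (1.04−0.84)/(1.07−0.84) = 0.8696.
Terminal values V(2,·): V(2,0)=209.8600, V(2,1)=114.1800, V(2,2)=261.0700
  t=1,j=0: stock 135.2400 → up 144.7068 (V=114.1800), down 113.6016 (V=209.8600). Price 121.7885; hedge Δ=-3.0760, bond B=537.7885.
  t=1,j=1: stock 172.2700 → up 184.3289 (V=261.0700), down 144.7068 (V=114.1800). Price 232.6062; hedge Δ=3.7073, bond B=-406.0460.
  t=0,j=0: stock 161.0000 → up 172.2700 (V=232.6062), down 135.2400 (V=121.7885). Price 209.7613; hedge Δ=2.9926, bond B=-272.0549.
Self-financing check: at every node Δ·S+B equals the discounted successor values.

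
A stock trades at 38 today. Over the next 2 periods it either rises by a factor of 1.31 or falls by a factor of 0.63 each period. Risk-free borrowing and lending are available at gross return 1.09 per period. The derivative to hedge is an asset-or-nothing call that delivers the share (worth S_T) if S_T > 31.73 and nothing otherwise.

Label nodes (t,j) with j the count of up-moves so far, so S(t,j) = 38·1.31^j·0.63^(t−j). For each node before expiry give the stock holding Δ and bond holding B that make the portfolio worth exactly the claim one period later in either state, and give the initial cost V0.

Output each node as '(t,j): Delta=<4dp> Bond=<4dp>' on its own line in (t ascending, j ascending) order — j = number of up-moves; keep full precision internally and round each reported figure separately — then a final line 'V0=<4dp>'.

Risk-neutral probability p* = (R−d)/(u−d) = (1.09−0.63)/(1.31−0.63) = 0.6765.
Terminal values V(2,·): V(2,0)=0.0000, V(2,1)=0.0000, V(2,2)=65.2118
  t=1,j=0: stock 23.9400 → up 31.3614 (V=0.0000), down 15.0822 (V=0.0000). Price 0.0000; hedge Δ=0.0000, bond B=0.0000.
  t=1,j=1: stock 49.7800 → up 65.2118 (V=65.2118), down 31.3614 (V=0.0000). Price 40.4714; hedge Δ=1.9265, bond B=-55.4283.
  t=0,j=0: stock 38.0000 → up 49.7800 (V=40.4714), down 23.9400 (V=0.0000). Price 25.1172; hedge Δ=1.5662, bond B=-34.3996.
The time-0 hedge costs 25.1172, which is the no-arbitrage price.

(0,0): Delta=1.5662 Bond=-34.3996
(1,0): Delta=0.0000 Bond=0.0000
(1,1): Delta=1.9265 Bond=-55.4283
V0=25.1172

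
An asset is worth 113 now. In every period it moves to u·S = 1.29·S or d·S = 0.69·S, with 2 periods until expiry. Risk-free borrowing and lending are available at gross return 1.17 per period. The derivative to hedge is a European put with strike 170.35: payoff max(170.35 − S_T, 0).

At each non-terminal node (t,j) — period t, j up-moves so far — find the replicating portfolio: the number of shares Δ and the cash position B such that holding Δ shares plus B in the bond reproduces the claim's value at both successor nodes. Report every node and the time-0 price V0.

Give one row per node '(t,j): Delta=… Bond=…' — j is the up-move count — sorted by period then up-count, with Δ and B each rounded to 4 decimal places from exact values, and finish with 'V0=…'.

The replicating-portfolio and risk-neutral prices coincide; use p* = (1.17−0.69)/(1.29−0.69) = 0.8000 for the latter.
At expiry t=2: V(2,0)=116.5507, V(2,1)=69.7687, V(2,2)=0.0000
Node (1,0) S=77.9700: V=(p*·69.7687+(1−p*)·116.5507)/1.17=67.6283; Δ=(69.7687−116.5507)/(100.5813−53.7993)=-1.0000; B=V−Δ·S=145.5983
Node (1,1) S=145.7700: V=(p*·0.0000+(1−p*)·69.7687)/1.17=11.9263; Δ=(0.0000−69.7687)/(188.0433−100.5813)=-0.7977; B=V−Δ·S=128.2074
Node (0,0) S=113.0000: V=(p*·11.9263+(1−p*)·67.6283)/1.17=19.7151; Δ=(11.9263−67.6283)/(145.7700−77.9700)=-0.8216; B=V−Δ·S=112.5518
Each (Δ,B) replicates both successor values, so the strategy is self-financing and V0 is arbitrage-free.

(0,0): Delta=-0.8216 Bond=112.5518
(1,0): Delta=-1.0000 Bond=145.5983
(1,1): Delta=-0.7977 Bond=128.2074
V0=19.7151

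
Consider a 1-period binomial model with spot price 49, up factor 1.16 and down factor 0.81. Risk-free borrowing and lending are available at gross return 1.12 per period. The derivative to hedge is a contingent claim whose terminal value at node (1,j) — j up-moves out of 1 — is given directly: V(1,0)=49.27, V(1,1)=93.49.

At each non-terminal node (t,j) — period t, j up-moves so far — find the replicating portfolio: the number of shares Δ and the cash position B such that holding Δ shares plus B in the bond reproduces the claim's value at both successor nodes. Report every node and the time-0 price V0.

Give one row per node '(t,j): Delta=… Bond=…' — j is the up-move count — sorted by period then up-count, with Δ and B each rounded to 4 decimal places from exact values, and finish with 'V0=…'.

The replicating-portfolio and risk-neutral prices coincide; use p* = (1.12−0.81)/(1.16−0.81) = 0.8857 for the latter.
Terminal values V(1,·): V(1,0)=49.2700, V(1,1)=93.4900
Node (0,0) S=49.0000: V=(p*·93.4900+(1−p*)·49.2700)/1.12=78.9610; Δ=(93.4900−49.2700)/(56.8400−39.6900)=2.5784; B=V−Δ·S=-47.3819
Each (Δ,B) replicates both successor values, so the strategy is self-financing and V0 is arbitrage-free.

(0,0): Delta=2.5784 Bond=-47.3819
V0=78.9610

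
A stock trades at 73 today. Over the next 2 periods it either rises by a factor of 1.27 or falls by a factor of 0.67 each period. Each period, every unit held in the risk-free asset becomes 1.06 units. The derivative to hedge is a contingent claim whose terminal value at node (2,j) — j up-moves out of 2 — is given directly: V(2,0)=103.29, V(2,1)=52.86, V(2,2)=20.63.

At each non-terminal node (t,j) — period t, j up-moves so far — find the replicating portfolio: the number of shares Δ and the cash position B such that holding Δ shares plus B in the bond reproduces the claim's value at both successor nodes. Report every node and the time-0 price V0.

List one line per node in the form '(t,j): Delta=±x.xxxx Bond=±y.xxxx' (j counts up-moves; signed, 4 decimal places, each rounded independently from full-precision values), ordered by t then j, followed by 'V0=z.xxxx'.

Under the risk-neutral measure, an up-move has probability p* = (R−d)/(u−d) = 0.6500 and values discount at R = 1.06.
At expiry t=2: V(2,0)=103.2900, V(2,1)=52.8600, V(2,2)=20.6300
Node (1,0) S=48.9100: V=(p*·52.8600+(1−p*)·103.2900)/1.06=66.5193; Δ=(52.8600−103.2900)/(62.1157−32.7697)=-1.7185; B=V−Δ·S=150.5693
Node (1,1) S=92.7100: V=(p*·20.6300+(1−p*)·52.8600)/1.06=30.1042; Δ=(20.6300−52.8600)/(117.7417−62.1157)=-0.5794; B=V−Δ·S=83.8209
Node (0,0) S=73.0000: V=(p*·30.1042+(1−p*)·66.5193)/1.06=40.4241; Δ=(30.1042−66.5193)/(92.7100−48.9100)=-0.8314; B=V−Δ·S=101.1159
Self-financing check: at every node Δ·S+B equals the discounted successor values.

(0,0): Delta=-0.8314 Bond=101.1159
(1,0): Delta=-1.7185 Bond=150.5693
(1,1): Delta=-0.5794 Bond=83.8209
V0=40.4241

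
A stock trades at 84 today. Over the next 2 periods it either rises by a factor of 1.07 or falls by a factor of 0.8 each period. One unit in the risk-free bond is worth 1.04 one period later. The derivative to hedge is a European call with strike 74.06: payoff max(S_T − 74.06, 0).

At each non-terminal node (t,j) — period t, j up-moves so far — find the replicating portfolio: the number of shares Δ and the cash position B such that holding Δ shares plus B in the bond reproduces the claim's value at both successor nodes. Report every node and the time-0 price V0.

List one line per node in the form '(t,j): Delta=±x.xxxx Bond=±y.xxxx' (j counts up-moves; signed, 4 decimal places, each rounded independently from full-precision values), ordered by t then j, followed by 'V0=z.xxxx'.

No-arbitrage ⇒ martingale measure with p* = (R−d)/(u−d) = 0.8889.
Payoff layer (t=2): V(2,0)=0.0000, V(2,1)=0.0000, V(2,2)=22.1116
Node (1,0) S=67.2000: V=(p*·0.0000+(1−p*)·0.0000)/1.04=0.0000; Δ=(0.0000−0.0000)/(71.9040−53.7600)=0.0000; B=V−Δ·S=0.0000
Node (1,1) S=89.8800: V=(p*·22.1116+(1−p*)·0.0000)/1.04=18.8988; Δ=(22.1116−0.0000)/(96.1716−71.9040)=0.9112; B=V−Δ·S=-62.9960
Node (0,0) S=84.0000: V=(p*·18.8988+(1−p*)·0.0000)/1.04=16.1528; Δ=(18.8988−0.0000)/(89.8800−67.2000)=0.8333; B=V−Δ·S=-53.8427
The time-0 hedge costs 16.1528, which is the no-arbitrage price.

(0,0): Delta=0.8333 Bond=-53.8427
(1,0): Delta=0.0000 Bond=0.0000
(1,1): Delta=0.9112 Bond=-62.9960
V0=16.1528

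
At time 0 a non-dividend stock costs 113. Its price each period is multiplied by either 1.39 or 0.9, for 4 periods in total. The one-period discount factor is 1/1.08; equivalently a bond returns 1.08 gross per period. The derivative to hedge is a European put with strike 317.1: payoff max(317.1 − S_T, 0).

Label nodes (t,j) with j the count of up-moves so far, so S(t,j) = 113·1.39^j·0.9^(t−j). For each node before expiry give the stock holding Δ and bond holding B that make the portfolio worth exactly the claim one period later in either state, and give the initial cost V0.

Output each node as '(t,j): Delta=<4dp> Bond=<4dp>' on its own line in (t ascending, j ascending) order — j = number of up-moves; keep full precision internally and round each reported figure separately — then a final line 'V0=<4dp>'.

The replicating-portfolio and risk-neutral prices coincide; use p* = (1.08−0.9)/(1.39−0.9) = 0.3673 for the latter.
Terminal payoffs: V(4,0)=242.9607, V(4,1)=202.5960, V(4,2)=140.2549, V(4,3)=43.9725, V(4,4)=0.0000
(3,0): S=82.3770. Δ = (V_up−V_dn)/(S_up−S_dn) = (202.5960−242.9607)/(114.5040−74.1393) = -1.0000. V = [p*·202.5960 + (1−p*)·242.9607]/1.08 = 211.2341. B = V − Δ·S = 293.6111.
(3,1): S=127.2267. Δ = (V_up−V_dn)/(S_up−S_dn) = (140.2549−202.5960)/(176.8451−114.5040) = -1.0000. V = [p*·140.2549 + (1−p*)·202.5960]/1.08 = 166.3844. B = V − Δ·S = 293.6111.
(3,2): S=196.4946. Δ = (V_up−V_dn)/(S_up−S_dn) = (43.9725−140.2549)/(273.1275−176.8451) = -1.0000. V = [p*·43.9725 + (1−p*)·140.2549]/1.08 = 97.1165. B = V − Δ·S = 293.6111.
(3,3): S=303.4749. Δ = (V_up−V_dn)/(S_up−S_dn) = (0.0000−43.9725)/(421.8302−273.1275) = -0.2957. V = [p*·0.0000 + (1−p*)·43.9725]/1.08 = 25.7587. B = V − Δ·S = 115.4986.
(2,0): S=91.5300. Δ = (V_up−V_dn)/(S_up−S_dn) = (166.3844−211.2341)/(127.2267−82.3770) = -1.0000. V = [p*·166.3844 + (1−p*)·211.2341]/1.08 = 180.3321. B = V − Δ·S = 271.8621.
(2,1): S=141.3630. Δ = (V_up−V_dn)/(S_up−S_dn) = (97.1165−166.3844)/(196.4946−127.2267) = -1.0000. V = [p*·97.1165 + (1−p*)·166.3844]/1.08 = 130.4991. B = V − Δ·S = 271.8621.
(2,2): S=218.3273. Δ = (V_up−V_dn)/(S_up−S_dn) = (25.7587−97.1165)/(303.4749−196.4946) = -0.6670. V = [p*·25.7587 + (1−p*)·97.1165]/1.08 = 65.6513. B = V − Δ·S = 211.2796.
(1,0): S=101.7000. Δ = (V_up−V_dn)/(S_up−S_dn) = (130.4991−180.3321)/(141.3630−91.5300) = -1.0000. V = [p*·130.4991 + (1−p*)·180.3321]/1.08 = 150.0242. B = V − Δ·S = 251.7242.
(1,1): S=157.0700. Δ = (V_up−V_dn)/(S_up−S_dn) = (65.6513−130.4991)/(218.3273−141.3630) = -0.8426. V = [p*·65.6513 + (1−p*)·130.4991]/1.08 = 98.7755. B = V − Δ·S = 231.1179.
(0,0): S=113.0000. Δ = (V_up−V_dn)/(S_up−S_dn) = (98.7755−150.0242)/(157.0700−101.7000) = -0.9256. V = [p*·98.7755 + (1−p*)·150.0242]/1.08 = 121.4798. B = V − Δ·S = 226.0690.
Check: Δ(0,0)·S0 + B(0,0) = 121.4798 = V0.

(0,0): Delta=-0.9256 Bond=226.0690
(1,0): Delta=-1.0000 Bond=251.7242
(1,1): Delta=-0.8426 Bond=231.1179
(2,0): Delta=-1.0000 Bond=271.8621
(2,1): Delta=-1.0000 Bond=271.8621
(2,2): Delta=-0.6670 Bond=211.2796
(3,0): Delta=-1.0000 Bond=293.6111
(3,1): Delta=-1.0000 Bond=293.6111
(3,2): Delta=-1.0000 Bond=293.6111
(3,3): Delta=-0.2957 Bond=115.4986
V0=121.4798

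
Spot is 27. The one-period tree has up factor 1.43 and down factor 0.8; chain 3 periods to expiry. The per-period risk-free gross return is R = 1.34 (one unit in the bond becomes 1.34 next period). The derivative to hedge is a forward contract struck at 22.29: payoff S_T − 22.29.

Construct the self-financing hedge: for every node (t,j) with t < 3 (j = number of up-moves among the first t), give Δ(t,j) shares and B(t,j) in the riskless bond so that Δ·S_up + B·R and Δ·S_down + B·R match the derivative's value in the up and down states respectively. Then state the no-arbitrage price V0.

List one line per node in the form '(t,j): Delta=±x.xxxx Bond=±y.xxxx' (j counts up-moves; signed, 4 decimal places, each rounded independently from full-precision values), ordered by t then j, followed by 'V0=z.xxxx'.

The replicating-portfolio and risk-neutral prices coincide; use p* = (1.34−0.8)/(1.43−0.8) = 0.8571 for the latter.
Payoff layer (t=3): V(3,0)=-8.4660, V(3,1)=2.4204, V(3,2)=21.8798, V(3,3)=56.6636
  t=2,j=0: stock 17.2800 → up 24.7104 (V=2.4204), down 13.8240 (V=-8.4660). Price 0.6457; hedge Δ=1.0000, bond B=-16.6343.
  t=2,j=1: stock 30.8880 → up 44.1698 (V=21.8798), down 24.7104 (V=2.4204). Price 14.2537; hedge Δ=1.0000, bond B=-16.6343.
  t=2,j=2: stock 55.2123 → up 78.9536 (V=56.6636), down 44.1698 (V=21.8798). Price 38.5780; hedge Δ=1.0000, bond B=-16.6343.
  t=1,j=0: stock 21.6000 → up 30.8880 (V=14.2537), down 17.2800 (V=0.6457). Price 9.1863; hedge Δ=1.0000, bond B=-12.4137.
  t=1,j=1: stock 38.6100 → up 55.2123 (V=38.5780), down 30.8880 (V=14.2537). Price 26.1963; hedge Δ=1.0000, bond B=-12.4137.
  t=0,j=0: stock 27.0000 → up 38.6100 (V=26.1963), down 21.6000 (V=9.1863). Price 17.7361; hedge Δ=1.0000, bond B=-9.2639.
Root portfolio cost Δ·27+B reproduces V0=17.7361.

(0,0): Delta=1.0000 Bond=-9.2639
(1,0): Delta=1.0000 Bond=-12.4137
(1,1): Delta=1.0000 Bond=-12.4137
(2,0): Delta=1.0000 Bond=-16.6343
(2,1): Delta=1.0000 Bond=-16.6343
(2,2): Delta=1.0000 Bond=-16.6343
V0=17.7361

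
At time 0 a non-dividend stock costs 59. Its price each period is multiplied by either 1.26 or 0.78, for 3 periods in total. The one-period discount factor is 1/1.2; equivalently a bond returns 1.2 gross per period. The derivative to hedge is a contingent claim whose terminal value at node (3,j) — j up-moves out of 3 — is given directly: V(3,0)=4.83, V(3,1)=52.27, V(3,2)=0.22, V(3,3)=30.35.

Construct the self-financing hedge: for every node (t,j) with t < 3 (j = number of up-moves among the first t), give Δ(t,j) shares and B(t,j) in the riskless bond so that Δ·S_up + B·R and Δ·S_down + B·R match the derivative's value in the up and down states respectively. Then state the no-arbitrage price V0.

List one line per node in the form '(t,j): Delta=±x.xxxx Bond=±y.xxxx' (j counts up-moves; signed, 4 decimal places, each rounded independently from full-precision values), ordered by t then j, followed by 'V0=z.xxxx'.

(0,0): Delta=0.3046 Bond=-4.9250
(1,0): Delta=-1.4944 Bond=76.8836
(1,1): Delta=0.4637 Bond=-17.7376
(2,0): Delta=2.7534 Bond=-60.2167
(2,1): Delta=-1.8701 Bond=114.0427
(2,2): Delta=0.6701 Bond=-40.6177
V0=13.0490

No-arbitrage ⇒ martingale measure with p* = (R−d)/(u−d) = 0.8750.
Terminal values V(3,·): V(3,0)=4.8300, V(3,1)=52.2700, V(3,2)=0.2200, V(3,3)=30.3500
  t=2,j=0: stock 35.8956 → up 45.2285 (V=52.2700), down 27.9986 (V=4.8300). Price 38.6167; hedge Δ=2.7534, bond B=-60.2167.
  t=2,j=1: stock 57.9852 → up 73.0614 (V=0.2200), down 45.2285 (V=52.2700). Price 5.6052; hedge Δ=-1.8701, bond B=114.0427.
  t=2,j=2: stock 93.6684 → up 118.0222 (V=30.3500), down 73.0614 (V=0.2200). Price 22.1531; hedge Δ=0.6701, bond B=-40.6177.
  t=1,j=0: stock 46.0200 → up 57.9852 (V=5.6052), down 35.8956 (V=38.6167). Price 8.1097; hedge Δ=-1.4944, bond B=76.8836.
  t=1,j=1: stock 74.3400 → up 93.6684 (V=22.1531), down 57.9852 (V=5.6052). Price 16.7372; hedge Δ=0.4637, bond B=-17.7376.
  t=0,j=0: stock 59.0000 → up 74.3400 (V=16.7372), down 46.0200 (V=8.1097). Price 13.0490; hedge Δ=0.3046, bond B=-4.9250.
Root portfolio cost Δ·59+B reproduces V0=13.0490.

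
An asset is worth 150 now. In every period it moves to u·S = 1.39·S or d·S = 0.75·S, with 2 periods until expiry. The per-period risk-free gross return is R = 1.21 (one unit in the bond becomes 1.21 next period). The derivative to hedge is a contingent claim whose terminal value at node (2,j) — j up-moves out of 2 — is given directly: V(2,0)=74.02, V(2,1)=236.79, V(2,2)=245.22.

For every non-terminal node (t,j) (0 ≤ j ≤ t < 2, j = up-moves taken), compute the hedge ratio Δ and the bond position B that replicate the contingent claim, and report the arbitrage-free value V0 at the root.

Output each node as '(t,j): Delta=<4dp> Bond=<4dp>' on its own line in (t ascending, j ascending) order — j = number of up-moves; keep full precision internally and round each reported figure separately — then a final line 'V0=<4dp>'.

(0,0): Delta=0.4463 Bond=88.9715
(1,0): Delta=2.2607 Bond=-96.4678
(1,1): Delta=0.0632 Bond=187.5298
V0=155.9112

Risk-neutral probability p* = (R−d)/(u−d) = (1.21−0.75)/(1.39−0.75) = 0.7188.
Payoff layer (t=2): V(2,0)=74.0200, V(2,1)=236.7900, V(2,2)=245.2200
  t=1,j=0: stock 112.5000 → up 156.3750 (V=236.7900), down 84.3750 (V=74.0200). Price 157.8603; hedge Δ=2.2607, bond B=-96.4678.
  t=1,j=1: stock 208.5000 → up 289.8150 (V=245.2200), down 156.3750 (V=236.7900). Price 200.7017; hedge Δ=0.0632, bond B=187.5298.
  t=0,j=0: stock 150.0000 → up 208.5000 (V=200.7017), down 112.5000 (V=157.8603). Price 155.9112; hedge Δ=0.4463, bond B=88.9715.
Check: Δ(0,0)·S0 + B(0,0) = 155.9112 = V0.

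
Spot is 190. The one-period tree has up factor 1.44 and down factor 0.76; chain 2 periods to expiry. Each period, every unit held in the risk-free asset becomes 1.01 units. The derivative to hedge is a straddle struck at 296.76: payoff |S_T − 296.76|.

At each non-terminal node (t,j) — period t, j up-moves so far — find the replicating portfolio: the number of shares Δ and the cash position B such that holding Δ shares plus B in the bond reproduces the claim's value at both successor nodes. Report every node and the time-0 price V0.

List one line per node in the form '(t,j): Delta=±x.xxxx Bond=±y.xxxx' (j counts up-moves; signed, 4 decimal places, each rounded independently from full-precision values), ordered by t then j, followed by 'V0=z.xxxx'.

Risk-neutral probability p* = (R−d)/(u−d) = (1.01−0.76)/(1.44−0.76) = 0.3676.
At expiry t=2: V(2,0)=187.0160, V(2,1)=88.8240, V(2,2)=97.2240
Node (1,0) S=144.4000: V=(p*·88.8240+(1−p*)·187.0160)/1.01=149.4218; Δ=(88.8240−187.0160)/(207.9360−109.7440)=-1.0000; B=V−Δ·S=293.8218
Node (1,1) S=273.6000: V=(p*·97.2240+(1−p*)·88.8240)/1.01=91.0022; Δ=(97.2240−88.8240)/(393.9840−207.9360)=0.0451; B=V−Δ·S=78.6493
Node (0,0) S=190.0000: V=(p*·91.0022+(1−p*)·149.4218)/1.01=126.6772; Δ=(91.0022−149.4218)/(273.6000−144.4000)=-0.4522; B=V−Δ·S=212.5884
The time-0 hedge costs 126.6772, which is the no-arbitrage price.

(0,0): Delta=-0.4522 Bond=212.5884
(1,0): Delta=-1.0000 Bond=293.8218
(1,1): Delta=0.0451 Bond=78.6493
V0=126.6772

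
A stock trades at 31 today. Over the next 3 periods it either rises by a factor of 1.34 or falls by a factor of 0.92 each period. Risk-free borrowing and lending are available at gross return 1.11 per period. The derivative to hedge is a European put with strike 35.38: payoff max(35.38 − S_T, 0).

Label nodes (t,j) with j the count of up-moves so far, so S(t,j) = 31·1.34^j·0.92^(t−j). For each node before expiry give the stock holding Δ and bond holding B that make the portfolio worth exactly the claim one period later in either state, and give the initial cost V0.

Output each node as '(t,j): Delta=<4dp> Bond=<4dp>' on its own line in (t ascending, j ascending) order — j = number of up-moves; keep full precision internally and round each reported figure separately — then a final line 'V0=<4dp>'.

(0,0): Delta=-0.2128 Bond=8.0128
(1,0): Delta=-0.4614 Bond=15.9833
(1,1): Delta=-0.0062 Bond=0.3127
(2,0): Delta=-1.0000 Bond=31.8739
(2,1): Delta=-0.0137 Bond=0.6339
(2,2): Delta=0.0000 Bond=0.0000
V0=1.4154

No-arbitrage ⇒ martingale measure with p* = (R−d)/(u−d) = 0.4524.
Terminal payoffs: V(3,0)=11.2407, V(3,1)=0.2205, V(3,2)=0.0000, V(3,3)=0.0000
Node (2,0) S=26.2384: V=(p*·0.2205+(1−p*)·11.2407)/1.11=5.6355; Δ=(0.2205−11.2407)/(35.1595−24.1393)=-1.0000; B=V−Δ·S=31.8739
Node (2,1) S=38.2168: V=(p*·0.0000+(1−p*)·0.2205)/1.11=0.1088; Δ=(0.0000−0.2205)/(51.2105−35.1595)=-0.0137; B=V−Δ·S=0.6339
Node (2,2) S=55.6636: V=(p*·0.0000+(1−p*)·0.0000)/1.11=0.0000; Δ=(0.0000−0.0000)/(74.5892−51.2105)=0.0000; B=V−Δ·S=0.0000
Node (1,0) S=28.5200: V=(p*·0.1088+(1−p*)·5.6355)/1.11=2.8246; Δ=(0.1088−5.6355)/(38.2168−26.2384)=-0.4614; B=V−Δ·S=15.9833
Node (1,1) S=41.5400: V=(p*·0.0000+(1−p*)·0.1088)/1.11=0.0537; Δ=(0.0000−0.1088)/(55.6636−38.2168)=-0.0062; B=V−Δ·S=0.3127
Node (0,0) S=31.0000: V=(p*·0.0537+(1−p*)·2.8246)/1.11=1.4154; Δ=(0.0537−2.8246)/(41.5400−28.5200)=-0.2128; B=V−Δ·S=8.0128
The time-0 hedge costs 1.4154, which is the no-arbitrage price.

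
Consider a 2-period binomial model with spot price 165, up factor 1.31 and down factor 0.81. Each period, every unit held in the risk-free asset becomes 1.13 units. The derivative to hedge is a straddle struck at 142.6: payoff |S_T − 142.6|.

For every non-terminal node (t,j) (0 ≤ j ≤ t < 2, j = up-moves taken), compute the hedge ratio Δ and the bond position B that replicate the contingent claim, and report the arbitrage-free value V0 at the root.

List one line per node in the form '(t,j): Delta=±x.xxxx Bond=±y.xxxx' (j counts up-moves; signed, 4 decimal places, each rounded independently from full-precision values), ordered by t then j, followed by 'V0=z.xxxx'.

(0,0): Delta=0.7348 Bond=-60.9401
(1,0): Delta=-0.0279 Bond=33.0619
(1,1): Delta=1.0000 Bond=-126.1947
V0=60.2947

No-arbitrage ⇒ martingale measure with p* = (R−d)/(u−d) = 0.6400.
Payoff layer (t=2): V(2,0)=34.3435, V(2,1)=32.4815, V(2,2)=140.5565
(1,0): S=133.6500. Δ = (V_up−V_dn)/(S_up−S_dn) = (32.4815−34.3435)/(175.0815−108.2565) = -0.0279. V = [p*·32.4815 + (1−p*)·34.3435]/1.13 = 29.3379. B = V − Δ·S = 33.0619.
(1,1): S=216.1500. Δ = (V_up−V_dn)/(S_up−S_dn) = (140.5565−32.4815)/(283.1565−175.0815) = 1.0000. V = [p*·140.5565 + (1−p*)·32.4815]/1.13 = 89.9553. B = V − Δ·S = -126.1947.
(0,0): S=165.0000. Δ = (V_up−V_dn)/(S_up−S_dn) = (89.9553−29.3379)/(216.1500−133.6500) = 0.7348. V = [p*·89.9553 + (1−p*)·29.3379]/1.13 = 60.2947. B = V − Δ·S = -60.9401.
Self-financing check: at every node Δ·S+B equals the discounted successor values.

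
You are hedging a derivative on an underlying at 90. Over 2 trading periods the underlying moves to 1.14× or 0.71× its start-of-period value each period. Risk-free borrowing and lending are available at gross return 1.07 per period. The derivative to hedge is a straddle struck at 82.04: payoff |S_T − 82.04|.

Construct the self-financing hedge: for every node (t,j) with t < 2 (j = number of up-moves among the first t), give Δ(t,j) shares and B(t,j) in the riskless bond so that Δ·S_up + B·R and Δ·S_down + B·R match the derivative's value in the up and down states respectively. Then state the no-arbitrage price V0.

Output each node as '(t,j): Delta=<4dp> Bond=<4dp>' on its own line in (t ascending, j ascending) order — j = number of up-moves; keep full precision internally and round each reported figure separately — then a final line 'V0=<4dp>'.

Under the risk-neutral measure, an up-move has probability p* = (R−d)/(u−d) = 0.8372 and values discount at R = 1.07.
Payoff layer (t=2): V(2,0)=36.6710, V(2,1)=9.1940, V(2,2)=34.9240
Node (1,0) S=63.9000: V=(p*·9.1940+(1−p*)·36.6710)/1.07=12.7729; Δ=(9.1940−36.6710)/(72.8460−45.3690)=-1.0000; B=V−Δ·S=76.6729
Node (1,1) S=102.6000: V=(p*·34.9240+(1−p*)·9.1940)/1.07=28.7247; Δ=(34.9240−9.1940)/(116.9640−72.8460)=0.5832; B=V−Δ·S=-31.1125
Node (0,0) S=90.0000: V=(p*·28.7247+(1−p*)·12.7729)/1.07=24.4186; Δ=(28.7247−12.7729)/(102.6000−63.9000)=0.4122; B=V−Δ·S=-12.6786
Each (Δ,B) replicates both successor values, so the strategy is self-financing and V0 is arbitrage-free.

(0,0): Delta=0.4122 Bond=-12.6786
(1,0): Delta=-1.0000 Bond=76.6729
(1,1): Delta=0.5832 Bond=-31.1125
V0=24.4186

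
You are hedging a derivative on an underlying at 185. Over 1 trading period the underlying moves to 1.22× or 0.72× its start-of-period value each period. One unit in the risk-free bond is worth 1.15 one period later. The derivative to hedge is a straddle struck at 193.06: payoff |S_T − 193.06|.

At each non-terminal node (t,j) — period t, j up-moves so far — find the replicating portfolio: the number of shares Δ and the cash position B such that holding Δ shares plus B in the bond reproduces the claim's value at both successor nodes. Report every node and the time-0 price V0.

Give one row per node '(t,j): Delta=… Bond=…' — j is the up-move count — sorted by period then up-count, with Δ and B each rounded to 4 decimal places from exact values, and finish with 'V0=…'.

Since d<R<u, set p* = (R−d)/(u−d) = 0.8600; price each node as the discounted p*-expectation of its children.
Terminal values V(1,·): V(1,0)=59.8600, V(1,1)=32.6400
(0,0): S=185.0000. Δ = (V_up−V_dn)/(S_up−S_dn) = (32.6400−59.8600)/(225.7000−133.2000) = -0.2943. V = [p*·32.6400 + (1−p*)·59.8600]/1.15 = 31.6963. B = V − Δ·S = 86.1363.
Self-financing check: at every node Δ·S+B equals the discounted successor values.

(0,0): Delta=-0.2943 Bond=86.1363
V0=31.6963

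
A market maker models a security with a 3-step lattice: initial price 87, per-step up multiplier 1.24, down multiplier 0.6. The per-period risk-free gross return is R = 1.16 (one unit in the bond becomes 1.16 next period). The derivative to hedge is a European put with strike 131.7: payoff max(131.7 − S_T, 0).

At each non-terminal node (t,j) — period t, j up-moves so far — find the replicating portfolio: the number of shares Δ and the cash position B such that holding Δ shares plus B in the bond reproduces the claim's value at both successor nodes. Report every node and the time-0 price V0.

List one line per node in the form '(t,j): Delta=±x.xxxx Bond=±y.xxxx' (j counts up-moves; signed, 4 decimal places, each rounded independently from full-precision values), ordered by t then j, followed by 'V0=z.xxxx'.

The replicating-portfolio and risk-neutral prices coincide; use p* = (1.16−0.6)/(1.24−0.6) = 0.8750 for the latter.
Terminal payoffs: V(3,0)=112.9080, V(3,1)=92.8632, V(3,2)=51.4373, V(3,3)=0.0000
(2,0): S=31.3200. Δ = (V_up−V_dn)/(S_up−S_dn) = (92.8632−112.9080)/(38.8368−18.7920) = -1.0000. V = [p*·92.8632 + (1−p*)·112.9080]/1.16 = 82.2145. B = V − Δ·S = 113.5345.
(2,1): S=64.7280. Δ = (V_up−V_dn)/(S_up−S_dn) = (51.4373−92.8632)/(80.2627−38.8368) = -1.0000. V = [p*·51.4373 + (1−p*)·92.8632]/1.16 = 48.8065. B = V − Δ·S = 113.5345.
(2,2): S=133.7712. Δ = (V_up−V_dn)/(S_up−S_dn) = (0.0000−51.4373)/(165.8763−80.2627) = -0.6008. V = [p*·0.0000 + (1−p*)·51.4373]/1.16 = 5.5428. B = V − Δ·S = 85.9136.
(1,0): S=52.2000. Δ = (V_up−V_dn)/(S_up−S_dn) = (48.8065−82.2145)/(64.7280−31.3200) = -1.0000. V = [p*·48.8065 + (1−p*)·82.2145]/1.16 = 45.6746. B = V − Δ·S = 97.8746.
(1,1): S=107.8800. Δ = (V_up−V_dn)/(S_up−S_dn) = (5.5428−48.8065)/(133.7712−64.7280) = -0.6266. V = [p*·5.5428 + (1−p*)·48.8065]/1.16 = 9.4403. B = V − Δ·S = 77.0398.
(0,0): S=87.0000. Δ = (V_up−V_dn)/(S_up−S_dn) = (9.4403−45.6746)/(107.8800−52.2000) = -0.6508. V = [p*·9.4403 + (1−p*)·45.6746]/1.16 = 12.0428. B = V − Δ·S = 68.6588.
Root portfolio cost Δ·87+B reproduces V0=12.0428.

(0,0): Delta=-0.6508 Bond=68.6588
(1,0): Delta=-1.0000 Bond=97.8746
(1,1): Delta=-0.6266 Bond=77.0398
(2,0): Delta=-1.0000 Bond=113.5345
(2,1): Delta=-1.0000 Bond=113.5345
(2,2): Delta=-0.6008 Bond=85.9136
V0=12.0428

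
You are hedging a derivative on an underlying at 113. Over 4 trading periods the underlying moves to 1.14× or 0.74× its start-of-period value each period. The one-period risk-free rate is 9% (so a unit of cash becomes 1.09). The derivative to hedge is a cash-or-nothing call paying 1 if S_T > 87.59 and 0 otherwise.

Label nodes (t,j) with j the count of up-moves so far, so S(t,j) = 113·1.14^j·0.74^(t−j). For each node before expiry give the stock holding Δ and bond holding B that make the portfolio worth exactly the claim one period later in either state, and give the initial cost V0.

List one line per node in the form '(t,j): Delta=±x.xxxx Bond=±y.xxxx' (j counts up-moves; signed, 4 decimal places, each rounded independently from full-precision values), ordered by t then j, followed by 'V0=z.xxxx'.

(0,0): Delta=0.0049 Bond=0.0983
(1,0): Delta=0.0193 Bond=-1.0937
(1,1): Delta=0.0036 Bond=0.2787
(2,0): Delta=0.0000 Bond=0.0000
(2,1): Delta=0.0211 Bond=-1.3625
(2,2): Delta=0.0020 Bond=0.5418
(3,0): Delta=0.0000 Bond=0.0000
(3,1): Delta=0.0000 Bond=0.0000
(3,2): Delta=0.0230 Bond=-1.6972
(3,3): Delta=0.0000 Bond=0.9174
V0=0.6526

The replicating-portfolio and risk-neutral prices coincide; use p* = (1.09−0.74)/(1.14−0.74) = 0.8750 for the latter.
Payoff layer (t=4): V(4,0)=0.0000, V(4,1)=0.0000, V(4,2)=0.0000, V(4,3)=1.0000, V(4,4)=1.0000
Node (3,0) S=45.7903: V=(p*·0.0000+(1−p*)·0.0000)/1.09=0.0000; Δ=(0.0000−0.0000)/(52.2010−33.8848)=0.0000; B=V−Δ·S=0.0000
Node (3,1) S=70.5418: V=(p*·0.0000+(1−p*)·0.0000)/1.09=0.0000; Δ=(0.0000−0.0000)/(80.4177−52.2010)=0.0000; B=V−Δ·S=0.0000
Node (3,2) S=108.6726: V=(p*·1.0000+(1−p*)·0.0000)/1.09=0.8028; Δ=(1.0000−0.0000)/(123.8867−80.4177)=0.0230; B=V−Δ·S=-1.6972
Node (3,3) S=167.4145: V=(p*·1.0000+(1−p*)·1.0000)/1.09=0.9174; Δ=(1.0000−1.0000)/(190.8525−123.8867)=0.0000; B=V−Δ·S=0.9174
Node (2,0) S=61.8788: V=(p*·0.0000+(1−p*)·0.0000)/1.09=0.0000; Δ=(0.0000−0.0000)/(70.5418−45.7903)=0.0000; B=V−Δ·S=0.0000
Node (2,1) S=95.3268: V=(p*·0.8028+(1−p*)·0.0000)/1.09=0.6444; Δ=(0.8028−0.0000)/(108.6726−70.5418)=0.0211; B=V−Δ·S=-1.3625
Node (2,2) S=146.8548: V=(p*·0.9174+(1−p*)·0.8028)/1.09=0.8285; Δ=(0.9174−0.8028)/(167.4145−108.6726)=0.0020; B=V−Δ·S=0.5418
Node (1,0) S=83.6200: V=(p*·0.6444+(1−p*)·0.0000)/1.09=0.5173; Δ=(0.6444−0.0000)/(95.3268−61.8788)=0.0193; B=V−Δ·S=-1.0937
Node (1,1) S=128.8200: V=(p*·0.8285+(1−p*)·0.6444)/1.09=0.7390; Δ=(0.8285−0.6444)/(146.8548−95.3268)=0.0036; B=V−Δ·S=0.2787
Node (0,0) S=113.0000: V=(p*·0.7390+(1−p*)·0.5173)/1.09=0.6526; Δ=(0.7390−0.5173)/(128.8200−83.6200)=0.0049; B=V−Δ·S=0.0983
The time-0 hedge costs 0.6526, which is the no-arbitrage price.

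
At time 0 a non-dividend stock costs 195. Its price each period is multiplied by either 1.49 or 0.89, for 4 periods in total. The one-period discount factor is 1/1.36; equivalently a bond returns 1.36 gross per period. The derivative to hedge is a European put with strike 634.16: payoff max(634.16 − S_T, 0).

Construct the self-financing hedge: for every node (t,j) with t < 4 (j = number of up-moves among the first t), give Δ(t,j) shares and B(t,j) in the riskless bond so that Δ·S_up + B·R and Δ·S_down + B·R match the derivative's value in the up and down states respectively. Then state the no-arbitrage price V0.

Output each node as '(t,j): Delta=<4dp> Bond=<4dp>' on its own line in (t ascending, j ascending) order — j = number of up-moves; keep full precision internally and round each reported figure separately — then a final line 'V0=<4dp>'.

No-arbitrage ⇒ martingale measure with p* = (R−d)/(u−d) = 0.7833.
Terminal payoffs: V(4,0)=511.8126, V(4,1)=429.3313, V(4,2)=291.2445, V(4,3)=60.0655, V(4,4)=0.0000
(3,0): S=137.4690. Δ = (V_up−V_dn)/(S_up−S_dn) = (429.3313−511.8126)/(204.8287−122.3474) = -1.0000. V = [p*·429.3313 + (1−p*)·511.8126]/1.36 = 328.8252. B = V − Δ·S = 466.2941.
(3,1): S=230.1447. Δ = (V_up−V_dn)/(S_up−S_dn) = (291.2445−429.3313)/(342.9155−204.8287) = -1.0000. V = [p*·291.2445 + (1−p*)·429.3313]/1.36 = 236.1495. B = V − Δ·S = 466.2941.
(3,2): S=385.2984. Δ = (V_up−V_dn)/(S_up−S_dn) = (60.0655−291.2445)/(574.0945−342.9155) = -1.0000. V = [p*·60.0655 + (1−p*)·291.2445]/1.36 = 80.9958. B = V − Δ·S = 466.2941.
(3,3): S=645.0501. Δ = (V_up−V_dn)/(S_up−S_dn) = (0.0000−60.0655)/(961.1246−574.0945) = -0.1552. V = [p*·0.0000 + (1−p*)·60.0655]/1.36 = 9.5693. B = V − Δ·S = 109.6783.
(2,0): S=154.4595. Δ = (V_up−V_dn)/(S_up−S_dn) = (236.1495−328.8252)/(230.1447−137.4690) = -1.0000. V = [p*·236.1495 + (1−p*)·328.8252]/1.36 = 188.4038. B = V − Δ·S = 342.8633.
(2,1): S=258.5895. Δ = (V_up−V_dn)/(S_up−S_dn) = (80.9958−236.1495)/(385.2984−230.1447) = -1.0000. V = [p*·80.9958 + (1−p*)·236.1495]/1.36 = 84.2738. B = V − Δ·S = 342.8633.
(2,2): S=432.9195. Δ = (V_up−V_dn)/(S_up−S_dn) = (9.5693−80.9958)/(645.0501−385.2984) = -0.2750. V = [p*·9.5693 + (1−p*)·80.9958]/1.36 = 18.4154. B = V − Δ·S = 137.4596.
(1,0): S=173.5500. Δ = (V_up−V_dn)/(S_up−S_dn) = (84.2738−188.4038)/(258.5895−154.4595) = -1.0000. V = [p*·84.2738 + (1−p*)·188.4038]/1.36 = 78.5554. B = V − Δ·S = 252.1054.
(1,1): S=290.5500. Δ = (V_up−V_dn)/(S_up−S_dn) = (18.4154−84.2738)/(432.9195−258.5895) = -0.3778. V = [p*·18.4154 + (1−p*)·84.2738]/1.36 = 24.0329. B = V − Δ·S = 133.7969.
(0,0): S=195.0000. Δ = (V_up−V_dn)/(S_up−S_dn) = (24.0329−78.5554)/(290.5500−173.5500) = -0.4660. V = [p*·24.0329 + (1−p*)·78.5554]/1.36 = 26.3574. B = V − Δ·S = 117.2282.
The time-0 hedge costs 26.3574, which is the no-arbitrage price.

(0,0): Delta=-0.4660 Bond=117.2282
(1,0): Delta=-1.0000 Bond=252.1054
(1,1): Delta=-0.3778 Bond=133.7969
(2,0): Delta=-1.0000 Bond=342.8633
(2,1): Delta=-1.0000 Bond=342.8633
(2,2): Delta=-0.2750 Bond=137.4596
(3,0): Delta=-1.0000 Bond=466.2941
(3,1): Delta=-1.0000 Bond=466.2941
(3,2): Delta=-1.0000 Bond=466.2941
(3,3): Delta=-0.1552 Bond=109.6783
V0=26.3574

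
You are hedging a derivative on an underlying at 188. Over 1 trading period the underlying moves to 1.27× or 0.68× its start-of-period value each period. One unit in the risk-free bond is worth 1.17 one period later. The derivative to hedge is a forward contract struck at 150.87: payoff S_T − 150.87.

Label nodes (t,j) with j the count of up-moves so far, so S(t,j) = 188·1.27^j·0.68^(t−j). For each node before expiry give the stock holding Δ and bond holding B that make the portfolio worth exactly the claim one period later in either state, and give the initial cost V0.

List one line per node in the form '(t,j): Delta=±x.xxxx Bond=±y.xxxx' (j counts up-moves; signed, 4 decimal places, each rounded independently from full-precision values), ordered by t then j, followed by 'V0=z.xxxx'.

(0,0): Delta=1.0000 Bond=-128.9487
V0=59.0513

Under the risk-neutral measure, an up-move has probability p* = (R−d)/(u−d) = 0.8305 and values discount at R = 1.17.
At expiry t=1: V(1,0)=-23.0300, V(1,1)=87.8900
Node (0,0) S=188.0000: V=(p*·87.8900+(1−p*)·-23.0300)/1.17=59.0513; Δ=(87.8900−-23.0300)/(238.7600−127.8400)=1.0000; B=V−Δ·S=-128.9487
Check: Δ(0,0)·S0 + B(0,0) = 59.0513 = V0.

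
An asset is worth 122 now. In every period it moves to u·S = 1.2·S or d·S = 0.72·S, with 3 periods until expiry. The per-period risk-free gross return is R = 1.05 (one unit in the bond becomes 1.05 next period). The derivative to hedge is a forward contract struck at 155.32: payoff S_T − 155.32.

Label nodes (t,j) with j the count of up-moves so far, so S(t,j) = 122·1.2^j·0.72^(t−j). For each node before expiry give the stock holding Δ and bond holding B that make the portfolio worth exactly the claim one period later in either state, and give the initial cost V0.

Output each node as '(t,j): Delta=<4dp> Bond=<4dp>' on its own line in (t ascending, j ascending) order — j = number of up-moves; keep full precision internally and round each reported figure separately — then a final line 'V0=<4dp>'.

Since d<R<u, set p* = (R−d)/(u−d) = 0.6875; price each node as the discounted p*-expectation of its children.
Terminal payoffs: V(3,0)=-109.7837, V(3,1)=-79.4262, V(3,2)=-28.8304, V(3,3)=55.4960
  t=2,j=0: stock 63.2448 → up 75.8938 (V=-79.4262), down 45.5363 (V=-109.7837). Price -84.6790; hedge Δ=1.0000, bond B=-147.9238.
  t=2,j=1: stock 105.4080 → up 126.4896 (V=-28.8304), down 75.8938 (V=-79.4262). Price -42.5158; hedge Δ=1.0000, bond B=-147.9238.
  t=2,j=2: stock 175.6800 → up 210.8160 (V=55.4960), down 126.4896 (V=-28.8304). Price 27.7562; hedge Δ=1.0000, bond B=-147.9238.
  t=1,j=0: stock 87.8400 → up 105.4080 (V=-42.5158), down 63.2448 (V=-84.6790). Price -53.0398; hedge Δ=1.0000, bond B=-140.8798.
  t=1,j=1: stock 146.4000 → up 175.6800 (V=27.7562), down 105.4080 (V=-42.5158). Price 5.5202; hedge Δ=1.0000, bond B=-140.8798.
  t=0,j=0: stock 122.0000 → up 146.4000 (V=5.5202), down 87.8400 (V=-53.0398). Price -12.1713; hedge Δ=1.0000, bond B=-134.1713.
Each (Δ,B) replicates both successor values, so the strategy is self-financing and V0 is arbitrage-free.

(0,0): Delta=1.0000 Bond=-134.1713
(1,0): Delta=1.0000 Bond=-140.8798
(1,1): Delta=1.0000 Bond=-140.8798
(2,0): Delta=1.0000 Bond=-147.9238
(2,1): Delta=1.0000 Bond=-147.9238
(2,2): Delta=1.0000 Bond=-147.9238
V0=-12.1713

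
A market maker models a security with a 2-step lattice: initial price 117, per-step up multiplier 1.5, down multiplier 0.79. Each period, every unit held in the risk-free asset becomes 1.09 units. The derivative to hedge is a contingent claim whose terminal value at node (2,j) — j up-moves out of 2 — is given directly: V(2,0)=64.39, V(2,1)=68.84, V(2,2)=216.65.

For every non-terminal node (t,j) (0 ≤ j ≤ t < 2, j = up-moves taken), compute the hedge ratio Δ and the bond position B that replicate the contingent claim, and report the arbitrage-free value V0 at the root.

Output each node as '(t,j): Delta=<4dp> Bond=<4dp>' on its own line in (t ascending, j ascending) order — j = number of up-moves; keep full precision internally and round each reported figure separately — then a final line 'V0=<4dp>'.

(0,0): Delta=0.7181 Bond=-5.1183
(1,0): Delta=0.0678 Bond=54.5308
(1,1): Delta=1.1862 Bond=-87.7290
V0=78.9037

Under the risk-neutral measure, an up-move has probability p* = (R−d)/(u−d) = 0.4225 and values discount at R = 1.09.
Terminal payoffs: V(2,0)=64.3900, V(2,1)=68.8400, V(2,2)=216.6500
Node (1,0) S=92.4300: V=(p*·68.8400+(1−p*)·64.3900)/1.09=60.7984; Δ=(68.8400−64.3900)/(138.6450−73.0197)=0.0678; B=V−Δ·S=54.5308
Node (1,1) S=175.5000: V=(p*·216.6500+(1−p*)·68.8400)/1.09=120.4541; Δ=(216.6500−68.8400)/(263.2500−138.6450)=1.1862; B=V−Δ·S=-87.7290
Node (0,0) S=117.0000: V=(p*·120.4541+(1−p*)·60.7984)/1.09=78.9037; Δ=(120.4541−60.7984)/(175.5000−92.4300)=0.7181; B=V−Δ·S=-5.1183
The time-0 hedge costs 78.9037, which is the no-arbitrage price.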